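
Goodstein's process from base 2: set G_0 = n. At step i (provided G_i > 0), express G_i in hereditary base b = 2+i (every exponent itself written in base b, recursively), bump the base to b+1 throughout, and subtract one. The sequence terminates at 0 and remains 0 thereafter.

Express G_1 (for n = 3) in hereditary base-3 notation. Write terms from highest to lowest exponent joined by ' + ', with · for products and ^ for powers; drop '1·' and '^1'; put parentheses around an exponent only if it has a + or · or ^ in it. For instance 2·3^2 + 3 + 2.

i=0: 3 = 2 + 1 (b=2); 2→3: 3 + 1 = 4; 4−1 = 3
i=1: 3 = 3 (b=3); 3→4: 4 = 4; 4−1 = 3

3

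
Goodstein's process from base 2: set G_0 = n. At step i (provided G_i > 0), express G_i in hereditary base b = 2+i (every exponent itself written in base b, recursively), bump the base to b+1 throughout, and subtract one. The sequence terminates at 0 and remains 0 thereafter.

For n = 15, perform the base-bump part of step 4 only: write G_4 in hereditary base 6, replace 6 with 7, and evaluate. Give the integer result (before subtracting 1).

6588345

15 —HB2→ 2^(2 + 1) + 2^2 + 2 + 1 —bump→ 3^(3 + 1) + 3^3 + 3 + 1 = 112 —(−1)→ 111
111 —HB3→ 3^(3 + 1) + 3^3 + 3 —bump→ 4^(4 + 1) + 4^4 + 4 = 1284 —(−1)→ 1283
1283 —HB4→ 4^(4 + 1) + 4^4 + 3 —bump→ 5^(5 + 1) + 5^5 + 3 = 18753 —(−1)→ 18752
18752 —HB5→ 5^(5 + 1) + 5^5 + 2 —bump→ 6^(6 + 1) + 6^6 + 2 = 326594 —(−1)→ 326593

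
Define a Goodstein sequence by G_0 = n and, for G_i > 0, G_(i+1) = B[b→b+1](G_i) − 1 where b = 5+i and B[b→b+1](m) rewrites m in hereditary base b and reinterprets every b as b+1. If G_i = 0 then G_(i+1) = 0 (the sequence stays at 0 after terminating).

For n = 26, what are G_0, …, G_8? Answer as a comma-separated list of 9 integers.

26, 36, 48, 53, 58, 63, 68, 73, 78

G_0=26  [base 5] 5^2 + 1  →[5↦6]→  6^2 + 1 = 37  −1 ⇒ G_1=36
G_1=36  [base 6] 6^2  →[6↦7]→  7^2 = 49  −1 ⇒ G_2=48
G_2=48  [base 7] 6·7 + 6  →[7↦8]→  6·8 + 6 = 54  −1 ⇒ G_3=53
G_3=53  [base 8] 6·8 + 5  →[8↦9]→  6·9 + 5 = 59  −1 ⇒ G_4=58
G_4=58  [base 9] 6·9 + 4  →[9↦10]→  6·10 + 4 = 64  −1 ⇒ G_5=63
G_5=63  [base 10] 6·10 + 3  →[10↦11]→  6·11 + 3 = 69  −1 ⇒ G_6=68
G_6=68  [base 11] 6·11 + 2  →[11↦12]→  6·12 + 2 = 74  −1 ⇒ G_7=73
G_7=73  [base 12] 6·12 + 1  →[12↦13]→  6·13 + 1 = 79  −1 ⇒ G_8=78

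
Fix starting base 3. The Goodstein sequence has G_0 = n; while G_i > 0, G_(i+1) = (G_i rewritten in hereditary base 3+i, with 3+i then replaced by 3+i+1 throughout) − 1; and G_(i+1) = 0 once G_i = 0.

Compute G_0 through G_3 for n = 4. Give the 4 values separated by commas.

G_0 = 4. HB_3(4) = 3 + 1. Bump = 5. G_1 = 4.
G_1 = 4. HB_4(4) = 4. Bump = 5. G_2 = 4.
G_2 = 4. HB_5(4) = 4. Bump = 4. G_3 = 3.

4, 4, 4, 3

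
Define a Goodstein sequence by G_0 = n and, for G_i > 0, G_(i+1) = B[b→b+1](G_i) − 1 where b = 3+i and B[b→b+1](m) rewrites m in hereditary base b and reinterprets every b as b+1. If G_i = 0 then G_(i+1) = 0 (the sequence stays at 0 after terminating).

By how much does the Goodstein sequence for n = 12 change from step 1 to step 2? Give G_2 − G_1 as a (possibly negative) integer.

[0] 12 ≡ 3^2 + 3 (base 3). Lift 4: 20. −1: 19.
[1] 19 ≡ 4^2 + 3 (base 4). Lift 5: 28. −1: 27.

8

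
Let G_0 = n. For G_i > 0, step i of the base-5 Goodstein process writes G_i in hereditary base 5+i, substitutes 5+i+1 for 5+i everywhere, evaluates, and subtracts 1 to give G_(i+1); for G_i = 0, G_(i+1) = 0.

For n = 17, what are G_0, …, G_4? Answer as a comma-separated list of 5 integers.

step 0: 17 = 3·5 + 2; sub 6 for 5: 3·6 + 2; = 20; G_1 = 20−1 = 19
step 1: 19 = 3·6 + 1; sub 7 for 6: 3·7 + 1; = 22; G_2 = 22−1 = 21
step 2: 21 = 3·7; sub 8 for 7: 3·8; = 24; G_3 = 24−1 = 23
step 3: 23 = 2·8 + 7; sub 9 for 8: 2·9 + 7; = 25; G_4 = 25−1 = 24

17, 19, 21, 23, 24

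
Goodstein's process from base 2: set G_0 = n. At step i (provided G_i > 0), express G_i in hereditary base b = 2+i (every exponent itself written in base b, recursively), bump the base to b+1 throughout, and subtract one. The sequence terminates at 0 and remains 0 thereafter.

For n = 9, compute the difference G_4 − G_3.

9 —HB2→ 2^(2 + 1) + 1 —bump→ 3^(3 + 1) + 1 = 82 —(−1)→ 81
81 —HB3→ 3^(3 + 1) —bump→ 4^(4 + 1) = 1024 —(−1)→ 1023
1023 —HB4→ 3·4^4 + 3·4^3 + 3·4^2 + 3·4 + 3 —bump→ 3·5^5 + 3·5^3 + 3·5^2 + 3·5 + 3 = 9843 —(−1)→ 9842
9842 —HB5→ 3·5^5 + 3·5^3 + 3·5^2 + 3·5 + 2 —bump→ 3·6^6 + 3·6^3 + 3·6^2 + 3·6 + 2 = 140744 —(−1)→ 140743

130901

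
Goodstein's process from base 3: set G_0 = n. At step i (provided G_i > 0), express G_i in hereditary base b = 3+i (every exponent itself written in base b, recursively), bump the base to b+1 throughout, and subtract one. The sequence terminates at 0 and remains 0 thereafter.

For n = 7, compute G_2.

9

G_0=7  [base 3] 2·3 + 1  →[3↦4]→  2·4 + 1 = 9  −1 ⇒ G_1=8
G_1=8  [base 4] 2·4  →[4↦5]→  2·5 = 10  −1 ⇒ G_2=9
G_2=9  [base 5] 5 + 4  →[5↦6]→  6 + 4 = 10  −1 ⇒ G_3=9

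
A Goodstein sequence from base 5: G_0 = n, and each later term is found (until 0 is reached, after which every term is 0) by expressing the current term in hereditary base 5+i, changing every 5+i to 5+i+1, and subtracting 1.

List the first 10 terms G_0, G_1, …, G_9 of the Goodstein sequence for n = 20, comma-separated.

20, 23, 25, 27, 29, 31, 33, 35, 36, 37

G_0=20  [base 5] 4·5  →[5↦6]→  4·6 = 24  −1 ⇒ G_1=23
G_1=23  [base 6] 3·6 + 5  →[6↦7]→  3·7 + 5 = 26  −1 ⇒ G_2=25
G_2=25  [base 7] 3·7 + 4  →[7↦8]→  3·8 + 4 = 28  −1 ⇒ G_3=27
G_3=27  [base 8] 3·8 + 3  →[8↦9]→  3·9 + 3 = 30  −1 ⇒ G_4=29
G_4=29  [base 9] 3·9 + 2  →[9↦10]→  3·10 + 2 = 32  −1 ⇒ G_5=31
G_5=31  [base 10] 3·10 + 1  →[10↦11]→  3·11 + 1 = 34  −1 ⇒ G_6=33
G_6=33  [base 11] 3·11  →[11↦12]→  3·12 = 36  −1 ⇒ G_7=35
G_7=35  [base 12] 2·12 + 11  →[12↦13]→  2·13 + 11 = 37  −1 ⇒ G_8=36
G_8=36  [base 13] 2·13 + 10  →[13↦14]→  2·14 + 10 = 38  −1 ⇒ G_9=37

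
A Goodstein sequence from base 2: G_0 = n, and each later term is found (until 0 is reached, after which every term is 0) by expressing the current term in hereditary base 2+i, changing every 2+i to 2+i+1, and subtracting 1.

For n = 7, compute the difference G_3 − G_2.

2868

7 —HB2→ 2^2 + 2 + 1 —bump→ 3^3 + 3 + 1 = 31 —(−1)→ 30
30 —HB3→ 3^3 + 3 —bump→ 4^4 + 4 = 260 —(−1)→ 259
259 —HB4→ 4^4 + 3 —bump→ 5^5 + 3 = 3128 —(−1)→ 3127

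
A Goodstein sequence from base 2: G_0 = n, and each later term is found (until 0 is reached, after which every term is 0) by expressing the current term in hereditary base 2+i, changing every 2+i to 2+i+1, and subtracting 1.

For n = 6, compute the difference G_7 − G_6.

144904

(0) 6|_2 = 2^2 + 2 ↦ 3^3 + 3|_3 = 30 ⇒ 29
(1) 29|_3 = 3^3 + 2 ↦ 4^4 + 2|_4 = 258 ⇒ 257
(2) 257|_4 = 4^4 + 1 ↦ 5^5 + 1|_5 = 3126 ⇒ 3125
(3) 3125|_5 = 5^5 ↦ 6^6|_6 = 46656 ⇒ 46655
(4) 46655|_6 = 5·6^5 + 5·6^4 + 5·6^3 + 5·6^2 + 5·6 + 5 ↦ 5·7^5 + 5·7^4 + 5·7^3 + 5·7^2 + 5·7 + 5|_7 = 98040 ⇒ 98039
(5) 98039|_7 = 5·7^5 + 5·7^4 + 5·7^3 + 5·7^2 + 5·7 + 4 ↦ 5·8^5 + 5·8^4 + 5·8^3 + 5·8^2 + 5·8 + 4|_8 = 187244 ⇒ 187243
(6) 187243|_8 = 5·8^5 + 5·8^4 + 5·8^3 + 5·8^2 + 5·8 + 3 ↦ 5·9^5 + 5·9^4 + 5·9^3 + 5·9^2 + 5·9 + 3|_9 = 332148 ⇒ 332147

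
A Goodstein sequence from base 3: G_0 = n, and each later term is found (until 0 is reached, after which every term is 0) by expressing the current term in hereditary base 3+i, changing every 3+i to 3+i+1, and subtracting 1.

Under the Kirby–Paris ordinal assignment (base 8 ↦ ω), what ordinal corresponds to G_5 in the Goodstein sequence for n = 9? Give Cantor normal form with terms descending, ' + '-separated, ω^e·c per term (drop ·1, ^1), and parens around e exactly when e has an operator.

step 0: 9 = 3^2; sub 4 for 3: 4^2; = 16; G_1 = 16−1 = 15
step 1: 15 = 3·4 + 3; sub 5 for 4: 3·5 + 3; = 18; G_2 = 18−1 = 17
step 2: 17 = 3·5 + 2; sub 6 for 5: 3·6 + 2; = 20; G_3 = 20−1 = 19
step 3: 19 = 3·6 + 1; sub 7 for 6: 3·7 + 1; = 22; G_4 = 22−1 = 21
step 4: 21 = 3·7; sub 8 for 7: 3·8; = 24; G_5 = 24−1 = 23
step 5: 23 = 2·8 + 7; sub 9 for 8: 2·9 + 7; = 25; G_6 = 25−1 = 24

ω·2 + 7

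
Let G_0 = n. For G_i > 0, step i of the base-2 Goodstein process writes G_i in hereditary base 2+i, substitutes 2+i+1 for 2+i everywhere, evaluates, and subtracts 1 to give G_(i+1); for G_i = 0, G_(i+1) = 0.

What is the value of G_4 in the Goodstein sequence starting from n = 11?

i=0: 11 = 2^(2 + 1) + 2 + 1 (b=2); 2→3: 3^(3 + 1) + 3 + 1 = 85; 85−1 = 84
i=1: 84 = 3^(3 + 1) + 3 (b=3); 3→4: 4^(4 + 1) + 4 = 1028; 1028−1 = 1027
i=2: 1027 = 4^(4 + 1) + 3 (b=4); 4→5: 5^(5 + 1) + 3 = 15628; 15628−1 = 15627
i=3: 15627 = 5^(5 + 1) + 2 (b=5); 5→6: 6^(6 + 1) + 2 = 279938; 279938−1 = 279937

279937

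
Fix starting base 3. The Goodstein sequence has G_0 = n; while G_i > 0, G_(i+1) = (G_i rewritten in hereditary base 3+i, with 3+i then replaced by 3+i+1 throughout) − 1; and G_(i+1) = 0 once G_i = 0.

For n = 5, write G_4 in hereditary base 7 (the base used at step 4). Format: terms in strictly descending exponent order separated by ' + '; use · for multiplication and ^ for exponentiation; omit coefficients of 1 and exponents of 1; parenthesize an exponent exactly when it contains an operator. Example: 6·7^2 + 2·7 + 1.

G_0 = 5. HB_3(5) = 3 + 2. Bump = 6. G_1 = 5.
G_1 = 5. HB_4(5) = 4 + 1. Bump = 6. G_2 = 5.
G_2 = 5. HB_5(5) = 5. Bump = 6. G_3 = 5.
G_3 = 5. HB_6(5) = 5. Bump = 5. G_4 = 4.

4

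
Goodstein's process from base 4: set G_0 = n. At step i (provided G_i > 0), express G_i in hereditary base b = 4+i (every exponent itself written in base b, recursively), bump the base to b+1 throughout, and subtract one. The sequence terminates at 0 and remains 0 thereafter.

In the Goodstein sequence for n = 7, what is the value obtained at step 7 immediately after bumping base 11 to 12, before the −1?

G_0 = 7. HB_4(7) = 4 + 3. Bump = 8. G_1 = 7.
G_1 = 7. HB_5(7) = 5 + 2. Bump = 8. G_2 = 7.
G_2 = 7. HB_6(7) = 6 + 1. Bump = 8. G_3 = 7.
G_3 = 7. HB_7(7) = 7. Bump = 8. G_4 = 7.
G_4 = 7. HB_8(7) = 7. Bump = 7. G_5 = 6.
G_5 = 6. HB_9(6) = 6. Bump = 6. G_6 = 5.
G_6 = 5. HB_10(5) = 5. Bump = 5. G_7 = 4.
G_7 = 4. HB_11(4) = 4. Bump = 4. G_8 = 3.

4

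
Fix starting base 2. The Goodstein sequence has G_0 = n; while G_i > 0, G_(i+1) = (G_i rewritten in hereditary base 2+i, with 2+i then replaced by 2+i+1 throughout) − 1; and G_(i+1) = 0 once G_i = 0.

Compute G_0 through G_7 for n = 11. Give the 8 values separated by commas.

(0) 11|_2 = 2^(2 + 1) + 2 + 1 ↦ 3^(3 + 1) + 3 + 1|_3 = 85 ⇒ 84
(1) 84|_3 = 3^(3 + 1) + 3 ↦ 4^(4 + 1) + 4|_4 = 1028 ⇒ 1027
(2) 1027|_4 = 4^(4 + 1) + 3 ↦ 5^(5 + 1) + 3|_5 = 15628 ⇒ 15627
(3) 15627|_5 = 5^(5 + 1) + 2 ↦ 6^(6 + 1) + 2|_6 = 279938 ⇒ 279937
(4) 279937|_6 = 6^(6 + 1) + 1 ↦ 7^(7 + 1) + 1|_7 = 5764802 ⇒ 5764801
(5) 5764801|_7 = 7^(7 + 1) ↦ 8^(8 + 1)|_8 = 134217728 ⇒ 134217727
(6) 134217727|_8 = 7·8^8 + 7·8^7 + 7·8^6 + 7·8^5 + 7·8^4 + 7·8^3 + 7·8^2 + 7·8 + 7 ↦ 7·9^9 + 7·9^7 + 7·9^6 + 7·9^5 + 7·9^4 + 7·9^3 + 7·9^2 + 7·9 + 7|_9 = 2749609303 ⇒ 2749609302

11, 84, 1027, 15627, 279937, 5764801, 134217727, 2749609302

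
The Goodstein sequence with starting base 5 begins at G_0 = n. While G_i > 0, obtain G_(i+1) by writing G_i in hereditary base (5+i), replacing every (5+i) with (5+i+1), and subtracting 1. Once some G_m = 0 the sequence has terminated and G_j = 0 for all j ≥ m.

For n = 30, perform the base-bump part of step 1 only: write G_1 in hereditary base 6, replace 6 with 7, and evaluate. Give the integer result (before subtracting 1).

(0) 30|_5 = 5^2 + 5 ↦ 6^2 + 6|_6 = 42 ⇒ 41
(1) 41|_6 = 6^2 + 5 ↦ 7^2 + 5|_7 = 54 ⇒ 53

54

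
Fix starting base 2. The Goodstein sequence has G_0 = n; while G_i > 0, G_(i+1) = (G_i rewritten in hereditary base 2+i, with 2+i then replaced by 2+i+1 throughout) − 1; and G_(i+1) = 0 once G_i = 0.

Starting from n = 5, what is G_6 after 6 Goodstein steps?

(0) 5|_2 = 2^2 + 1 ↦ 3^3 + 1|_3 = 28 ⇒ 27
(1) 27|_3 = 3^3 ↦ 4^4|_4 = 256 ⇒ 255
(2) 255|_4 = 3·4^3 + 3·4^2 + 3·4 + 3 ↦ 3·5^3 + 3·5^2 + 3·5 + 3|_5 = 468 ⇒ 467
(3) 467|_5 = 3·5^3 + 3·5^2 + 3·5 + 2 ↦ 3·6^3 + 3·6^2 + 3·6 + 2|_6 = 776 ⇒ 775
(4) 775|_6 = 3·6^3 + 3·6^2 + 3·6 + 1 ↦ 3·7^3 + 3·7^2 + 3·7 + 1|_7 = 1198 ⇒ 1197
(5) 1197|_7 = 3·7^3 + 3·7^2 + 3·7 ↦ 3·8^3 + 3·8^2 + 3·8|_8 = 1752 ⇒ 1751
(6) 1751|_8 = 3·8^3 + 3·8^2 + 2·8 + 7 ↦ 3·9^3 + 3·9^2 + 2·9 + 7|_9 = 2455 ⇒ 2454

1751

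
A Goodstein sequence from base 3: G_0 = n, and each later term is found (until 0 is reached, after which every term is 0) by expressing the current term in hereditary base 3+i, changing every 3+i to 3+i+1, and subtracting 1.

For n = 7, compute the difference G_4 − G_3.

0

(0) 7|_3 = 2·3 + 1 ↦ 2·4 + 1|_4 = 9 ⇒ 8
(1) 8|_4 = 2·4 ↦ 2·5|_5 = 10 ⇒ 9
(2) 9|_5 = 5 + 4 ↦ 6 + 4|_6 = 10 ⇒ 9
(3) 9|_6 = 6 + 3 ↦ 7 + 3|_7 = 10 ⇒ 9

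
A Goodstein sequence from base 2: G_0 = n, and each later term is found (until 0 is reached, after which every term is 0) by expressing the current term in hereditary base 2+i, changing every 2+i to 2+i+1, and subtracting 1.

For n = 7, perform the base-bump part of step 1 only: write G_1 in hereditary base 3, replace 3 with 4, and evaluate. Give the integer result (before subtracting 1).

260

G_0 = 7. HB_2(7) = 2^2 + 2 + 1. Bump = 31. G_1 = 30.
G_1 = 30. HB_3(30) = 3^3 + 3. Bump = 260. G_2 = 259.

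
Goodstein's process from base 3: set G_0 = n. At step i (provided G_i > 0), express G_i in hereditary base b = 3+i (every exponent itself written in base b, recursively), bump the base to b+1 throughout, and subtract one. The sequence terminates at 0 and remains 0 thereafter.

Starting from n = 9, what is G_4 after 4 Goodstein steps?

9 —HB3→ 3^2 —bump→ 4^2 = 16 —(−1)→ 15
15 —HB4→ 3·4 + 3 —bump→ 3·5 + 3 = 18 —(−1)→ 17
17 —HB5→ 3·5 + 2 —bump→ 3·6 + 2 = 20 —(−1)→ 19
19 —HB6→ 3·6 + 1 —bump→ 3·7 + 1 = 22 —(−1)→ 21
21 —HB7→ 3·7 —bump→ 3·8 = 24 —(−1)→ 23

21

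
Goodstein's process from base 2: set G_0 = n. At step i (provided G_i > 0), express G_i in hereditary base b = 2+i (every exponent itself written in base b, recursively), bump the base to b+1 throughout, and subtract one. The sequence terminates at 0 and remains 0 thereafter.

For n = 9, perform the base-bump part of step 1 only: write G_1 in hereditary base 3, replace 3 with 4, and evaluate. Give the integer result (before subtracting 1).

1024

i=0: 9 = 2^(2 + 1) + 1 (b=2); 2→3: 3^(3 + 1) + 1 = 82; 82−1 = 81
i=1: 81 = 3^(3 + 1) (b=3); 3→4: 4^(4 + 1) = 1024; 1024−1 = 1023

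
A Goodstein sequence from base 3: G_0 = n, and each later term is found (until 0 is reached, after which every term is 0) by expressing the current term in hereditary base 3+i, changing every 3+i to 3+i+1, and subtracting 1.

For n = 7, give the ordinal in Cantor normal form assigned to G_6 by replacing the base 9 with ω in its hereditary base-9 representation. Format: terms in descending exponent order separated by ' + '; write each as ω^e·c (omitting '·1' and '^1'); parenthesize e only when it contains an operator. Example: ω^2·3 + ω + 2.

ω

7 —HB3→ 2·3 + 1 —bump→ 2·4 + 1 = 9 —(−1)→ 8
8 —HB4→ 2·4 —bump→ 2·5 = 10 —(−1)→ 9
9 —HB5→ 5 + 4 —bump→ 6 + 4 = 10 —(−1)→ 9
9 —HB6→ 6 + 3 —bump→ 7 + 3 = 10 —(−1)→ 9
9 —HB7→ 7 + 2 —bump→ 8 + 2 = 10 —(−1)→ 9
9 —HB8→ 8 + 1 —bump→ 9 + 1 = 10 —(−1)→ 9
9 —HB9→ 9 —bump→ 10 = 10 —(−1)→ 9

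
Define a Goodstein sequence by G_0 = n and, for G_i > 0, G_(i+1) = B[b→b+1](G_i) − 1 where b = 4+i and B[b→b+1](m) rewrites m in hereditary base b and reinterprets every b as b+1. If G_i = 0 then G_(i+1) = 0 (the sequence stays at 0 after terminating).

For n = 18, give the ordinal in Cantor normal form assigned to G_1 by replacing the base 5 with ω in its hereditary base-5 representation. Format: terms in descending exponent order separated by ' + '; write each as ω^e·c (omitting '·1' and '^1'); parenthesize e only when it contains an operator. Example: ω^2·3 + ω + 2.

[0] 18 ≡ 4^2 + 2 (base 4). Lift 5: 27. −1: 26.
[1] 26 ≡ 5^2 + 1 (base 5). Lift 6: 37. −1: 36.

ω^2 + 1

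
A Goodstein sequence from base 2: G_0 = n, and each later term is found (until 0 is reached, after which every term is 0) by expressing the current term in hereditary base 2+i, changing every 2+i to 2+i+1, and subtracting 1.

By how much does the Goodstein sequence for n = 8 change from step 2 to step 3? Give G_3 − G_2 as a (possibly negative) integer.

G_0=8  [base 2] 2^(2 + 1)  →[2↦3]→  3^(3 + 1) = 81  −1 ⇒ G_1=80
G_1=80  [base 3] 2·3^3 + 2·3^2 + 2·3 + 2  →[3↦4]→  2·4^4 + 2·4^2 + 2·4 + 2 = 554  −1 ⇒ G_2=553
G_2=553  [base 4] 2·4^4 + 2·4^2 + 2·4 + 1  →[4↦5]→  2·5^5 + 2·5^2 + 2·5 + 1 = 6311  −1 ⇒ G_3=6310

5757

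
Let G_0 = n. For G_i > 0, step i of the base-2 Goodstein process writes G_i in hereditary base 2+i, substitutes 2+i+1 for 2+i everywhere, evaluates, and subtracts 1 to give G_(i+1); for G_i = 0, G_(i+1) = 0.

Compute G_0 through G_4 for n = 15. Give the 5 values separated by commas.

15, 111, 1283, 18752, 326593

[0] 15 ≡ 2^(2 + 1) + 2^2 + 2 + 1 (base 2). Lift 3: 112. −1: 111.
[1] 111 ≡ 3^(3 + 1) + 3^3 + 3 (base 3). Lift 4: 1284. −1: 1283.
[2] 1283 ≡ 4^(4 + 1) + 4^4 + 3 (base 4). Lift 5: 18753. −1: 18752.
[3] 18752 ≡ 5^(5 + 1) + 5^5 + 2 (base 5). Lift 6: 326594. −1: 326593.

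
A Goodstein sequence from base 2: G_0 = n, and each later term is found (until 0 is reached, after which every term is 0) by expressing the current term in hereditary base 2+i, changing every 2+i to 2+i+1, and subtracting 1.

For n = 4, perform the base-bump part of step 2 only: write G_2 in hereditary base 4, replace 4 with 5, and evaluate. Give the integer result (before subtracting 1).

61

base 2: 4 = 2^2; at 3: 3^3 = 27; next = 26
base 3: 26 = 2·3^2 + 2·3 + 2; at 4: 2·4^2 + 2·4 + 2 = 42; next = 41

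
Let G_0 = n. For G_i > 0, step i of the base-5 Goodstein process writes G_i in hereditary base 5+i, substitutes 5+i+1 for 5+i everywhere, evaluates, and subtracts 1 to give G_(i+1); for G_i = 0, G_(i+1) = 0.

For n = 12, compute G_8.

(0) 12|_5 = 2·5 + 2 ↦ 2·6 + 2|_6 = 14 ⇒ 13
(1) 13|_6 = 2·6 + 1 ↦ 2·7 + 1|_7 = 15 ⇒ 14
(2) 14|_7 = 2·7 ↦ 2·8|_8 = 16 ⇒ 15
(3) 15|_8 = 8 + 7 ↦ 9 + 7|_9 = 16 ⇒ 15
(4) 15|_9 = 9 + 6 ↦ 10 + 6|_10 = 16 ⇒ 15
(5) 15|_10 = 10 + 5 ↦ 11 + 5|_11 = 16 ⇒ 15
(6) 15|_11 = 11 + 4 ↦ 12 + 4|_12 = 16 ⇒ 15
(7) 15|_12 = 12 + 3 ↦ 13 + 3|_13 = 16 ⇒ 15
(8) 15|_13 = 13 + 2 ↦ 14 + 2|_14 = 16 ⇒ 15

15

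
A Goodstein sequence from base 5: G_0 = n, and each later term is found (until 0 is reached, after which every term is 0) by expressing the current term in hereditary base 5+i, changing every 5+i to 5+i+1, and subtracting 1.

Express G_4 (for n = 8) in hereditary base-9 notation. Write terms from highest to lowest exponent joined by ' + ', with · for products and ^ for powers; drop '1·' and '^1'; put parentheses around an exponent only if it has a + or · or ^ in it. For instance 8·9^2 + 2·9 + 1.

G_0 = 8. HB_5(8) = 5 + 3. Bump = 9. G_1 = 8.
G_1 = 8. HB_6(8) = 6 + 2. Bump = 9. G_2 = 8.
G_2 = 8. HB_7(8) = 7 + 1. Bump = 9. G_3 = 8.
G_3 = 8. HB_8(8) = 8. Bump = 9. G_4 = 8.
G_4 = 8. HB_9(8) = 8. Bump = 8. G_5 = 7.

8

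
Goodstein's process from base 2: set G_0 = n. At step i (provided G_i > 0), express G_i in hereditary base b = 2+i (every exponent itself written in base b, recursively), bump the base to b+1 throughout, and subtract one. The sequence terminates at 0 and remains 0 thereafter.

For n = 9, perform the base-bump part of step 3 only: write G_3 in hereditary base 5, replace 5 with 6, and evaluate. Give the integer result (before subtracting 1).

base 2: 9 = 2^(2 + 1) + 1; at 3: 3^(3 + 1) + 1 = 82; next = 81
base 3: 81 = 3^(3 + 1); at 4: 4^(4 + 1) = 1024; next = 1023
base 4: 1023 = 3·4^4 + 3·4^3 + 3·4^2 + 3·4 + 3; at 5: 3·5^5 + 3·5^3 + 3·5^2 + 3·5 + 3 = 9843; next = 9842

140744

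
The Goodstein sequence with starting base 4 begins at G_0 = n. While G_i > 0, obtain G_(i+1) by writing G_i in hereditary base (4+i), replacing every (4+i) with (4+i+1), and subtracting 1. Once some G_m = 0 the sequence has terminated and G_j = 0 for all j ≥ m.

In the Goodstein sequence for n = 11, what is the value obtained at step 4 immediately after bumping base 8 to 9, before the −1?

(0) 11|_4 = 2·4 + 3 ↦ 2·5 + 3|_5 = 13 ⇒ 12
(1) 12|_5 = 2·5 + 2 ↦ 2·6 + 2|_6 = 14 ⇒ 13
(2) 13|_6 = 2·6 + 1 ↦ 2·7 + 1|_7 = 15 ⇒ 14
(3) 14|_7 = 2·7 ↦ 2·8|_8 = 16 ⇒ 15
(4) 15|_8 = 8 + 7 ↦ 9 + 7|_9 = 16 ⇒ 15

16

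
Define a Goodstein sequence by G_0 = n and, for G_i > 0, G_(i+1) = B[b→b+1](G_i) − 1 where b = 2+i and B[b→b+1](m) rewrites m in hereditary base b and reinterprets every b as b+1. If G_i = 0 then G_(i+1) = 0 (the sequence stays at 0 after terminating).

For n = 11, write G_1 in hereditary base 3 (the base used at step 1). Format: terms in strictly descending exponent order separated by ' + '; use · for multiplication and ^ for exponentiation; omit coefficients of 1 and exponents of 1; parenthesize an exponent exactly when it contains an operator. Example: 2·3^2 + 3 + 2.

[0] 11 ≡ 2^(2 + 1) + 2 + 1 (base 2). Lift 3: 85. −1: 84.
[1] 84 ≡ 3^(3 + 1) + 3 (base 3). Lift 4: 1028. −1: 1027.

3^(3 + 1) + 3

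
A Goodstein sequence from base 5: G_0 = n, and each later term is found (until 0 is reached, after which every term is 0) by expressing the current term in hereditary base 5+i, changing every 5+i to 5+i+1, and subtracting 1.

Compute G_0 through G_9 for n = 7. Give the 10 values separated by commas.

7, 7, 7, 7, 6, 5, 4, 3, 2, 1

base 5: 7 = 5 + 2; at 6: 6 + 2 = 8; next = 7
base 6: 7 = 6 + 1; at 7: 7 + 1 = 8; next = 7
base 7: 7 = 7; at 8: 8 = 8; next = 7
base 8: 7 = 7; at 9: 7 = 7; next = 6
base 9: 6 = 6; at 10: 6 = 6; next = 5
base 10: 5 = 5; at 11: 5 = 5; next = 4
base 11: 4 = 4; at 12: 4 = 4; next = 3
base 12: 3 = 3; at 13: 3 = 3; next = 2
base 13: 2 = 2; at 14: 2 = 2; next = 1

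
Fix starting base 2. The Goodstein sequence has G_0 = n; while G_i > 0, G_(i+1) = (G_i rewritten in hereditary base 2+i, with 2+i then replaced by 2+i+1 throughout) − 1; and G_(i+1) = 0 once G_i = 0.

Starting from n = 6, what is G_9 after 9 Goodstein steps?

step 0: 6 = 2^2 + 2; sub 3 for 2: 3^3 + 3; = 30; G_1 = 30−1 = 29
step 1: 29 = 3^3 + 2; sub 4 for 3: 4^4 + 2; = 258; G_2 = 258−1 = 257
step 2: 257 = 4^4 + 1; sub 5 for 4: 5^5 + 1; = 3126; G_3 = 3126−1 = 3125
step 3: 3125 = 5^5; sub 6 for 5: 6^6; = 46656; G_4 = 46656−1 = 46655
step 4: 46655 = 5·6^5 + 5·6^4 + 5·6^3 + 5·6^2 + 5·6 + 5; sub 7 for 6: 5·7^5 + 5·7^4 + 5·7^3 + 5·7^2 + 5·7 + 5; = 98040; G_5 = 98040−1 = 98039
step 5: 98039 = 5·7^5 + 5·7^4 + 5·7^3 + 5·7^2 + 5·7 + 4; sub 8 for 7: 5·8^5 + 5·8^4 + 5·8^3 + 5·8^2 + 5·8 + 4; = 187244; G_6 = 187244−1 = 187243
step 6: 187243 = 5·8^5 + 5·8^4 + 5·8^3 + 5·8^2 + 5·8 + 3; sub 9 for 8: 5·9^5 + 5·9^4 + 5·9^3 + 5·9^2 + 5·9 + 3; = 332148; G_7 = 332148−1 = 332147
step 7: 332147 = 5·9^5 + 5·9^4 + 5·9^3 + 5·9^2 + 5·9 + 2; sub 10 for 9: 5·10^5 + 5·10^4 + 5·10^3 + 5·10^2 + 5·10 + 2; = 555552; G_8 = 555552−1 = 555551
step 8: 555551 = 5·10^5 + 5·10^4 + 5·10^3 + 5·10^2 + 5·10 + 1; sub 11 for 10: 5·11^5 + 5·11^4 + 5·11^3 + 5·11^2 + 5·11 + 1; = 885776; G_9 = 885776−1 = 885775

885775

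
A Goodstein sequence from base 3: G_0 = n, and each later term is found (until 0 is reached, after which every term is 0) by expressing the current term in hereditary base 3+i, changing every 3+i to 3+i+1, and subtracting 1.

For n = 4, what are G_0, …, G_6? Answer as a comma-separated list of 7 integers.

4 —HB3→ 3 + 1 —bump→ 4 + 1 = 5 —(−1)→ 4
4 —HB4→ 4 —bump→ 5 = 5 —(−1)→ 4
4 —HB5→ 4 —bump→ 4 = 4 —(−1)→ 3
3 —HB6→ 3 —bump→ 3 = 3 —(−1)→ 2
2 —HB7→ 2 —bump→ 2 = 2 —(−1)→ 1
1 —HB8→ 1 —bump→ 1 = 1 —(−1)→ 0

4, 4, 4, 3, 2, 1, 0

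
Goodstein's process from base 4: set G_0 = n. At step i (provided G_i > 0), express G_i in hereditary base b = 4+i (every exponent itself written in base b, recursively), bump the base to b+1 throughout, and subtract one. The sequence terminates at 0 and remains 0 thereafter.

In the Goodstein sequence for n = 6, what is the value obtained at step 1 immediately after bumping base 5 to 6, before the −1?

7

base 4: 6 = 4 + 2; at 5: 5 + 2 = 7; next = 6
base 5: 6 = 5 + 1; at 6: 6 + 1 = 7; next = 6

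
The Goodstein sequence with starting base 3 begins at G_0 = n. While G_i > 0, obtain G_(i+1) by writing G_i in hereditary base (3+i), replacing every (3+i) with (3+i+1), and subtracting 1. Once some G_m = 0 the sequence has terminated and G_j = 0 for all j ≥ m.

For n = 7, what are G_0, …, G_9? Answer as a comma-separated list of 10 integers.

7, 8, 9, 9, 9, 9, 9, 9, 8, 7

7 —HB3→ 2·3 + 1 —bump→ 2·4 + 1 = 9 —(−1)→ 8
8 —HB4→ 2·4 —bump→ 2·5 = 10 —(−1)→ 9
9 —HB5→ 5 + 4 —bump→ 6 + 4 = 10 —(−1)→ 9
9 —HB6→ 6 + 3 —bump→ 7 + 3 = 10 —(−1)→ 9
9 —HB7→ 7 + 2 —bump→ 8 + 2 = 10 —(−1)→ 9
9 —HB8→ 8 + 1 —bump→ 9 + 1 = 10 —(−1)→ 9
9 —HB9→ 9 —bump→ 10 = 10 —(−1)→ 9
9 —HB10→ 9 —bump→ 9 = 9 —(−1)→ 8
8 —HB11→ 8 —bump→ 8 = 8 —(−1)→ 7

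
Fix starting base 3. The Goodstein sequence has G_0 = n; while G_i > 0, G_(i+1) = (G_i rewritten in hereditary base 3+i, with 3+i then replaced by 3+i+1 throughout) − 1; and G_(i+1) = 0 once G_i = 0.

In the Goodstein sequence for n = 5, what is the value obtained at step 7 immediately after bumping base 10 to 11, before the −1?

i=0: 5 = 3 + 2 (b=3); 3→4: 4 + 2 = 6; 6−1 = 5
i=1: 5 = 4 + 1 (b=4); 4→5: 5 + 1 = 6; 6−1 = 5
i=2: 5 = 5 (b=5); 5→6: 6 = 6; 6−1 = 5
i=3: 5 = 5 (b=6); 6→7: 5 = 5; 5−1 = 4
i=4: 4 = 4 (b=7); 7→8: 4 = 4; 4−1 = 3
i=5: 3 = 3 (b=8); 8→9: 3 = 3; 3−1 = 2
i=6: 2 = 2 (b=9); 9→10: 2 = 2; 2−1 = 1
i=7: 1 = 1 (b=10); 10→11: 1 = 1; 1−1 = 0

1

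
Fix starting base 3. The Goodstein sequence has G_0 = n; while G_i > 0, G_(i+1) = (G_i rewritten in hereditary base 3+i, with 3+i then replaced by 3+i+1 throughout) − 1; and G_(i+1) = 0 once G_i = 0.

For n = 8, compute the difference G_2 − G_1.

i=0: 8 = 2·3 + 2 (b=3); 3→4: 2·4 + 2 = 10; 10−1 = 9
i=1: 9 = 2·4 + 1 (b=4); 4→5: 2·5 + 1 = 11; 11−1 = 10

1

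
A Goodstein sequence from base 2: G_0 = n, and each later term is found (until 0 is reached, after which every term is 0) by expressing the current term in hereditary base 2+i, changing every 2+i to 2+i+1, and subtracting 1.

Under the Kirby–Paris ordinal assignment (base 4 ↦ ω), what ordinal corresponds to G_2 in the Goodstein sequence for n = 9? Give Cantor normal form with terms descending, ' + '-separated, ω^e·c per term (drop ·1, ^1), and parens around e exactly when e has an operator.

[0] 9 ≡ 2^(2 + 1) + 1 (base 2). Lift 3: 82. −1: 81.
[1] 81 ≡ 3^(3 + 1) (base 3). Lift 4: 1024. −1: 1023.
[2] 1023 ≡ 3·4^4 + 3·4^3 + 3·4^2 + 3·4 + 3 (base 4). Lift 5: 9843. −1: 9842.

ω^ω·3 + ω^3·3 + ω^2·3 + ω·3 + 3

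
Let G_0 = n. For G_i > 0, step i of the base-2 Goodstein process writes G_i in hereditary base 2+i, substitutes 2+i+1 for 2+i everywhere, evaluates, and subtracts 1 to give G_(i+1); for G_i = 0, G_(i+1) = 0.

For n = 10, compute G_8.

50000555551

step 0: 10 = 2^(2 + 1) + 2; sub 3 for 2: 3^(3 + 1) + 3; = 84; G_1 = 84−1 = 83
step 1: 83 = 3^(3 + 1) + 2; sub 4 for 3: 4^(4 + 1) + 2; = 1026; G_2 = 1026−1 = 1025
step 2: 1025 = 4^(4 + 1) + 1; sub 5 for 4: 5^(5 + 1) + 1; = 15626; G_3 = 15626−1 = 15625
step 3: 15625 = 5^(5 + 1); sub 6 for 5: 6^(6 + 1); = 279936; G_4 = 279936−1 = 279935
step 4: 279935 = 5·6^6 + 5·6^5 + 5·6^4 + 5·6^3 + 5·6^2 + 5·6 + 5; sub 7 for 6: 5·7^7 + 5·7^5 + 5·7^4 + 5·7^3 + 5·7^2 + 5·7 + 5; = 4215755; G_5 = 4215755−1 = 4215754
step 5: 4215754 = 5·7^7 + 5·7^5 + 5·7^4 + 5·7^3 + 5·7^2 + 5·7 + 4; sub 8 for 7: 5·8^8 + 5·8^5 + 5·8^4 + 5·8^3 + 5·8^2 + 5·8 + 4; = 84073324; G_6 = 84073324−1 = 84073323
step 6: 84073323 = 5·8^8 + 5·8^5 + 5·8^4 + 5·8^3 + 5·8^2 + 5·8 + 3; sub 9 for 8: 5·9^9 + 5·9^5 + 5·9^4 + 5·9^3 + 5·9^2 + 5·9 + 3; = 1937434593; G_7 = 1937434593−1 = 1937434592
step 7: 1937434592 = 5·9^9 + 5·9^5 + 5·9^4 + 5·9^3 + 5·9^2 + 5·9 + 2; sub 10 for 9: 5·10^10 + 5·10^5 + 5·10^4 + 5·10^3 + 5·10^2 + 5·10 + 2; = 50000555552; G_8 = 50000555552−1 = 50000555551
step 8: 50000555551 = 5·10^10 + 5·10^5 + 5·10^4 + 5·10^3 + 5·10^2 + 5·10 + 1; sub 11 for 10: 5·11^11 + 5·11^5 + 5·11^4 + 5·11^3 + 5·11^2 + 5·11 + 1; = 1426559238831; G_9 = 1426559238831−1 = 1426559238830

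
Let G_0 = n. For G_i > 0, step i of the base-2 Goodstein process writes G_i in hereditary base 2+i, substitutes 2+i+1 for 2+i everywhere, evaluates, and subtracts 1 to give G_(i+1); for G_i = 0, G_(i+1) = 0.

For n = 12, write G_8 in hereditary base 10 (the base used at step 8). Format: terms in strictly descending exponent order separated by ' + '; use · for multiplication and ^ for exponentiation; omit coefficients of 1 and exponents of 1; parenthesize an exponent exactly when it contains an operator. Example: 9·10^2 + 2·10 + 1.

G_0 = 12. HB_2(12) = 2^(2 + 1) + 2^2. Bump = 108. G_1 = 107.
G_1 = 107. HB_3(107) = 3^(3 + 1) + 2·3^2 + 2·3 + 2. Bump = 1066. G_2 = 1065.
G_2 = 1065. HB_4(1065) = 4^(4 + 1) + 2·4^2 + 2·4 + 1. Bump = 15686. G_3 = 15685.
G_3 = 15685. HB_5(15685) = 5^(5 + 1) + 2·5^2 + 2·5. Bump = 280020. G_4 = 280019.
G_4 = 280019. HB_6(280019) = 6^(6 + 1) + 2·6^2 + 6 + 5. Bump = 5764911. G_5 = 5764910.
G_5 = 5764910. HB_7(5764910) = 7^(7 + 1) + 2·7^2 + 7 + 4. Bump = 134217868. G_6 = 134217867.
G_6 = 134217867. HB_8(134217867) = 8^(8 + 1) + 2·8^2 + 8 + 3. Bump = 3486784575. G_7 = 3486784574.
G_7 = 3486784574. HB_9(3486784574) = 9^(9 + 1) + 2·9^2 + 9 + 2. Bump = 100000000212. G_8 = 100000000211.

10^(10 + 1) + 2·10^2 + 10 + 1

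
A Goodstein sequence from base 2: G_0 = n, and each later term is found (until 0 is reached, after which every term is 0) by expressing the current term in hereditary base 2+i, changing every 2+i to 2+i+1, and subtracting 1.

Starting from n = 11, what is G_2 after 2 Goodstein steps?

1027

[0] 11 ≡ 2^(2 + 1) + 2 + 1 (base 2). Lift 3: 85. −1: 84.
[1] 84 ≡ 3^(3 + 1) + 3 (base 3). Lift 4: 1028. −1: 1027.
[2] 1027 ≡ 4^(4 + 1) + 3 (base 4). Lift 5: 15628. −1: 15627.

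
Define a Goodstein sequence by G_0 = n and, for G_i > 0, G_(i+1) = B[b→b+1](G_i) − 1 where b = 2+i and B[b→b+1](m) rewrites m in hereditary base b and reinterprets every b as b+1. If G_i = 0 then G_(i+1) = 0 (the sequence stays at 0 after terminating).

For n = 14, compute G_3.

18750

G_0=14  [base 2] 2^(2 + 1) + 2^2 + 2  →[2↦3]→  3^(3 + 1) + 3^3 + 3 = 111  −1 ⇒ G_1=110
G_1=110  [base 3] 3^(3 + 1) + 3^3 + 2  →[3↦4]→  4^(4 + 1) + 4^4 + 2 = 1282  −1 ⇒ G_2=1281
G_2=1281  [base 4] 4^(4 + 1) + 4^4 + 1  →[4↦5]→  5^(5 + 1) + 5^5 + 1 = 18751  −1 ⇒ G_3=18750
G_3=18750  [base 5] 5^(5 + 1) + 5^5  →[5↦6]→  6^(6 + 1) + 6^6 = 326592  −1 ⇒ G_4=326591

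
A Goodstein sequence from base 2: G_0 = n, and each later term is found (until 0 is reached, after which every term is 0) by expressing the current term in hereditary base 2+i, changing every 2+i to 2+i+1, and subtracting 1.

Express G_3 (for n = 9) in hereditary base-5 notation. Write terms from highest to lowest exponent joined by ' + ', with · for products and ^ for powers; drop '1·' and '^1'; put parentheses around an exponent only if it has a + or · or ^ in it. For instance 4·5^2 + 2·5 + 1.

[0] 9 ≡ 2^(2 + 1) + 1 (base 2). Lift 3: 82. −1: 81.
[1] 81 ≡ 3^(3 + 1) (base 3). Lift 4: 1024. −1: 1023.
[2] 1023 ≡ 3·4^4 + 3·4^3 + 3·4^2 + 3·4 + 3 (base 4). Lift 5: 9843. −1: 9842.
[3] 9842 ≡ 3·5^5 + 3·5^3 + 3·5^2 + 3·5 + 2 (base 5). Lift 6: 140744. −1: 140743.

3·5^5 + 3·5^3 + 3·5^2 + 3·5 + 2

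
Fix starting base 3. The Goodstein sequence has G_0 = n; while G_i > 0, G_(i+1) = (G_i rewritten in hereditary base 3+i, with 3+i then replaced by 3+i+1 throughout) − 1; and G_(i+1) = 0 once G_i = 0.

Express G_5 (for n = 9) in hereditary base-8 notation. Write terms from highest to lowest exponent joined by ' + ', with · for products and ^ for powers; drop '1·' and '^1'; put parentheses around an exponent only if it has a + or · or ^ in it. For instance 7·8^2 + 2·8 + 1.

2·8 + 7

(0) 9|_3 = 3^2 ↦ 4^2|_4 = 16 ⇒ 15
(1) 15|_4 = 3·4 + 3 ↦ 3·5 + 3|_5 = 18 ⇒ 17
(2) 17|_5 = 3·5 + 2 ↦ 3·6 + 2|_6 = 20 ⇒ 19
(3) 19|_6 = 3·6 + 1 ↦ 3·7 + 1|_7 = 22 ⇒ 21
(4) 21|_7 = 3·7 ↦ 3·8|_8 = 24 ⇒ 23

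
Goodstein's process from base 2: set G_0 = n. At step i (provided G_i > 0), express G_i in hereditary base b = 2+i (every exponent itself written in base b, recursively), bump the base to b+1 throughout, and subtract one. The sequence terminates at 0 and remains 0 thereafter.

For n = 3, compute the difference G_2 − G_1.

G_0=3  [base 2] 2 + 1  →[2↦3]→  3 + 1 = 4  −1 ⇒ G_1=3
G_1=3  [base 3] 3  →[3↦4]→  4 = 4  −1 ⇒ G_2=3

0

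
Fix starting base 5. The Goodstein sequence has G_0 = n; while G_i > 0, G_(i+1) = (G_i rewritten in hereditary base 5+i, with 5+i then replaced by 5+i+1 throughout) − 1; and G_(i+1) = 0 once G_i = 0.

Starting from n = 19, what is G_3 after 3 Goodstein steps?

25

G_0=19  [base 5] 3·5 + 4  →[5↦6]→  3·6 + 4 = 22  −1 ⇒ G_1=21
G_1=21  [base 6] 3·6 + 3  →[6↦7]→  3·7 + 3 = 24  −1 ⇒ G_2=23
G_2=23  [base 7] 3·7 + 2  →[7↦8]→  3·8 + 2 = 26  −1 ⇒ G_3=25
G_3=25  [base 8] 3·8 + 1  →[8↦9]→  3·9 + 1 = 28  −1 ⇒ G_4=27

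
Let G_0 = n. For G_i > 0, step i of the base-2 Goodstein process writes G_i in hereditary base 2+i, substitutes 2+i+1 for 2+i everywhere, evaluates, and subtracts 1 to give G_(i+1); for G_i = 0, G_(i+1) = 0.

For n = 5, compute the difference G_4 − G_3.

[0] 5 ≡ 2^2 + 1 (base 2). Lift 3: 28. −1: 27.
[1] 27 ≡ 3^3 (base 3). Lift 4: 256. −1: 255.
[2] 255 ≡ 3·4^3 + 3·4^2 + 3·4 + 3 (base 4). Lift 5: 468. −1: 467.
[3] 467 ≡ 3·5^3 + 3·5^2 + 3·5 + 2 (base 5). Lift 6: 776. −1: 775.

308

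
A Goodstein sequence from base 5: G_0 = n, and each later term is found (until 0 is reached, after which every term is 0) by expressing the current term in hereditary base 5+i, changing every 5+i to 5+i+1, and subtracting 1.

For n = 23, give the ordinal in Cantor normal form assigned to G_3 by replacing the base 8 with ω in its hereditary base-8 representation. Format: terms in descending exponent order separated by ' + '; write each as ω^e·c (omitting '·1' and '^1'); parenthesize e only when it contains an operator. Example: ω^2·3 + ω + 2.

ω·4

(0) 23|_5 = 4·5 + 3 ↦ 4·6 + 3|_6 = 27 ⇒ 26
(1) 26|_6 = 4·6 + 2 ↦ 4·7 + 2|_7 = 30 ⇒ 29
(2) 29|_7 = 4·7 + 1 ↦ 4·8 + 1|_8 = 33 ⇒ 32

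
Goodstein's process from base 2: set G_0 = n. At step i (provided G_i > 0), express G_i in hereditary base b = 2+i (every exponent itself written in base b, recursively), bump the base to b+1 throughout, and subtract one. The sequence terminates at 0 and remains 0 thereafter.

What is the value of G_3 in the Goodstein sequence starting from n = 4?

60

i=0: 4 = 2^2 (b=2); 2→3: 3^3 = 27; 27−1 = 26
i=1: 26 = 2·3^2 + 2·3 + 2 (b=3); 3→4: 2·4^2 + 2·4 + 2 = 42; 42−1 = 41
i=2: 41 = 2·4^2 + 2·4 + 1 (b=4); 4→5: 2·5^2 + 2·5 + 1 = 61; 61−1 = 60
i=3: 60 = 2·5^2 + 2·5 (b=5); 5→6: 2·6^2 + 2·6 = 84; 84−1 = 83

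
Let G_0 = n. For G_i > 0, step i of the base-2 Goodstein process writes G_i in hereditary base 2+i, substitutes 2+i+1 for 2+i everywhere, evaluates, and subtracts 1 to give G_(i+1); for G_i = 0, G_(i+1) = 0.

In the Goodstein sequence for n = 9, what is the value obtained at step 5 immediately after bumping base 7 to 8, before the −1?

base 2: 9 = 2^(2 + 1) + 1; at 3: 3^(3 + 1) + 1 = 82; next = 81
base 3: 81 = 3^(3 + 1); at 4: 4^(4 + 1) = 1024; next = 1023
base 4: 1023 = 3·4^4 + 3·4^3 + 3·4^2 + 3·4 + 3; at 5: 3·5^5 + 3·5^3 + 3·5^2 + 3·5 + 3 = 9843; next = 9842
base 5: 9842 = 3·5^5 + 3·5^3 + 3·5^2 + 3·5 + 2; at 6: 3·6^6 + 3·6^3 + 3·6^2 + 3·6 + 2 = 140744; next = 140743
base 6: 140743 = 3·6^6 + 3·6^3 + 3·6^2 + 3·6 + 1; at 7: 3·7^7 + 3·7^3 + 3·7^2 + 3·7 + 1 = 2471827; next = 2471826
base 7: 2471826 = 3·7^7 + 3·7^3 + 3·7^2 + 3·7; at 8: 3·8^8 + 3·8^3 + 3·8^2 + 3·8 = 50333400; next = 50333399

50333400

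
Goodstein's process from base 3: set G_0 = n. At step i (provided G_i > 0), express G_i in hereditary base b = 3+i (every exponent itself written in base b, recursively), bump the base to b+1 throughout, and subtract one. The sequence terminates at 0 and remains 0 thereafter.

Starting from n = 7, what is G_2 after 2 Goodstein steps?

9

step 0: 7 = 2·3 + 1; sub 4 for 3: 2·4 + 1; = 9; G_1 = 9−1 = 8
step 1: 8 = 2·4; sub 5 for 4: 2·5; = 10; G_2 = 10−1 = 9
step 2: 9 = 5 + 4; sub 6 for 5: 6 + 4; = 10; G_3 = 10−1 = 9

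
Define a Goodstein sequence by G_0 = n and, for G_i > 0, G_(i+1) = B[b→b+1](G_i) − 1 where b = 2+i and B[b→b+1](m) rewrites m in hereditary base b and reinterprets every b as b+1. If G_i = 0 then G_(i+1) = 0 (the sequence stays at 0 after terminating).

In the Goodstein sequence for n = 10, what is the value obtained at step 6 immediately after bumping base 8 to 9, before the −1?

1937434593

G_0 = 10. HB_2(10) = 2^(2 + 1) + 2. Bump = 84. G_1 = 83.
G_1 = 83. HB_3(83) = 3^(3 + 1) + 2. Bump = 1026. G_2 = 1025.
G_2 = 1025. HB_4(1025) = 4^(4 + 1) + 1. Bump = 15626. G_3 = 15625.
G_3 = 15625. HB_5(15625) = 5^(5 + 1). Bump = 279936. G_4 = 279935.
G_4 = 279935. HB_6(279935) = 5·6^6 + 5·6^5 + 5·6^4 + 5·6^3 + 5·6^2 + 5·6 + 5. Bump = 4215755. G_5 = 4215754.
G_5 = 4215754. HB_7(4215754) = 5·7^7 + 5·7^5 + 5·7^4 + 5·7^3 + 5·7^2 + 5·7 + 4. Bump = 84073324. G_6 = 84073323.
G_6 = 84073323. HB_8(84073323) = 5·8^8 + 5·8^5 + 5·8^4 + 5·8^3 + 5·8^2 + 5·8 + 3. Bump = 1937434593. G_7 = 1937434592.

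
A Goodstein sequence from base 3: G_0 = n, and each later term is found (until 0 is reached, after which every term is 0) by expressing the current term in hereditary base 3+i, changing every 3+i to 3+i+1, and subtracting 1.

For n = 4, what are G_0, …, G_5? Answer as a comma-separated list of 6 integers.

4, 4, 4, 3, 2, 1

G_0=4  [base 3] 3 + 1  →[3↦4]→  4 + 1 = 5  −1 ⇒ G_1=4
G_1=4  [base 4] 4  →[4↦5]→  5 = 5  −1 ⇒ G_2=4
G_2=4  [base 5] 4  →[5↦6]→  4 = 4  −1 ⇒ G_3=3
G_3=3  [base 6] 3  →[6↦7]→  3 = 3  −1 ⇒ G_4=2
G_4=2  [base 7] 2  →[7↦8]→  2 = 2  −1 ⇒ G_5=1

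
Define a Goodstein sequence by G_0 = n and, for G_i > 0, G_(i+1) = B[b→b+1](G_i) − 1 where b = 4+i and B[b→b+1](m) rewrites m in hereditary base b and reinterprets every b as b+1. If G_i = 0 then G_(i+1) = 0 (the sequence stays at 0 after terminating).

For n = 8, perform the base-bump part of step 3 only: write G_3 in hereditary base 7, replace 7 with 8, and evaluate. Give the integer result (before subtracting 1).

step 0: 8 = 2·4; sub 5 for 4: 2·5; = 10; G_1 = 10−1 = 9
step 1: 9 = 5 + 4; sub 6 for 5: 6 + 4; = 10; G_2 = 10−1 = 9
step 2: 9 = 6 + 3; sub 7 for 6: 7 + 3; = 10; G_3 = 10−1 = 9
step 3: 9 = 7 + 2; sub 8 for 7: 8 + 2; = 10; G_4 = 10−1 = 9

10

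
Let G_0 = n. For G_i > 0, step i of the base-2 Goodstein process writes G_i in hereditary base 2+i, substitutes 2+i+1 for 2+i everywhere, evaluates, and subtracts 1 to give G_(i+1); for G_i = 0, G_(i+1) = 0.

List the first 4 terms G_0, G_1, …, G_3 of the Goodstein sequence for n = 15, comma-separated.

(0) 15|_2 = 2^(2 + 1) + 2^2 + 2 + 1 ↦ 3^(3 + 1) + 3^3 + 3 + 1|_3 = 112 ⇒ 111
(1) 111|_3 = 3^(3 + 1) + 3^3 + 3 ↦ 4^(4 + 1) + 4^4 + 4|_4 = 1284 ⇒ 1283
(2) 1283|_4 = 4^(4 + 1) + 4^4 + 3 ↦ 5^(5 + 1) + 5^5 + 3|_5 = 18753 ⇒ 18752

15, 111, 1283, 18752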